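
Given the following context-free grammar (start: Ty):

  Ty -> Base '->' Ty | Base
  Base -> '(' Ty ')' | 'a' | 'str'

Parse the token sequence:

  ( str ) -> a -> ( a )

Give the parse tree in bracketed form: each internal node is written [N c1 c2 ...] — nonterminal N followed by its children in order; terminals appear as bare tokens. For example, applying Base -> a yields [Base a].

[Ty [Base ( [Ty [Base str]] )] -> [Ty [Base a] -> [Ty [Base ( [Ty [Base a]] )]]]]

Ty
Base -> Ty
( Ty ) -> Ty
( Base ) -> Ty
( str ) -> Ty
( str ) -> Base -> Ty
( str ) -> a -> Ty
( str ) -> a -> Base
( str ) -> a -> ( Ty )
( str ) -> a -> ( Base )
( str ) -> a -> ( a )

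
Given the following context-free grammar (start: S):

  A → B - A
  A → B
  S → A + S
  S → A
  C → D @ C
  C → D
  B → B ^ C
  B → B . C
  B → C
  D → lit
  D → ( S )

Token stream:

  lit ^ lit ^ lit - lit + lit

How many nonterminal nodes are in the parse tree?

[S [A [B [B [B [C [D lit]]] ^ [C [D lit]]] ^ [C [D lit]]] - [A [B [C [D lit]]]]] + [S [A [B [C [D lit]]]]]]

20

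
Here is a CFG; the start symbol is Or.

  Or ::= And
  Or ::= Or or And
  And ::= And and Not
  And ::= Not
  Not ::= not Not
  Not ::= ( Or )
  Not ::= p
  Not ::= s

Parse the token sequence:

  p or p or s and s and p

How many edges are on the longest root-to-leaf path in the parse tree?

[Or [Or [Or [And [Not p]]] or [And [Not p]]] or [And [And [And [Not s]] and [Not s]] and [Not p]]]

5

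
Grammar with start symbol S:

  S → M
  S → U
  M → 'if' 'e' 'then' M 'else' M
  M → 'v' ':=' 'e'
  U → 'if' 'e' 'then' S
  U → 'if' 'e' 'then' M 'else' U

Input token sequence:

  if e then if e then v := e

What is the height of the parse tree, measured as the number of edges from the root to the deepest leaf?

6

[S [U if e then [S [U if e then [S [M v := e]]]]]]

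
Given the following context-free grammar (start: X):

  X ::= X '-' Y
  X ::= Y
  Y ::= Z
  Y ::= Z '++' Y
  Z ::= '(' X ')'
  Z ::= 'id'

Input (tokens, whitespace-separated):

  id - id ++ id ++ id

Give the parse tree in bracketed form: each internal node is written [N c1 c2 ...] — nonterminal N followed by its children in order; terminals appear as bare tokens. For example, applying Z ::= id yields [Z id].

X
X - Y
Y - Y
Z - Y
id - Y
id - Z ++ Y
id - id ++ Y
id - id ++ Z ++ Y
id - id ++ id ++ Y
id - id ++ id ++ Z
id - id ++ id ++ id

[X [X [Y [Z id]]] - [Y [Z id] ++ [Y [Z id] ++ [Y [Z id]]]]]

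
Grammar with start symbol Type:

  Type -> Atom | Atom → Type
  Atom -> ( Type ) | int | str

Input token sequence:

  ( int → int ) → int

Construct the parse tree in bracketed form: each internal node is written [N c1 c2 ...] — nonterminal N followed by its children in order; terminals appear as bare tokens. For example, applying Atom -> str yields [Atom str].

Type
Atom → Type
( Type ) → Type
( Atom → Type ) → Type
( int → Type ) → Type
( int → Atom ) → Type
( int → int ) → Type
( int → int ) → Atom
( int → int ) → int

[Type [Atom ( [Type [Atom int] → [Type [Atom int]]] )] → [Type [Atom int]]]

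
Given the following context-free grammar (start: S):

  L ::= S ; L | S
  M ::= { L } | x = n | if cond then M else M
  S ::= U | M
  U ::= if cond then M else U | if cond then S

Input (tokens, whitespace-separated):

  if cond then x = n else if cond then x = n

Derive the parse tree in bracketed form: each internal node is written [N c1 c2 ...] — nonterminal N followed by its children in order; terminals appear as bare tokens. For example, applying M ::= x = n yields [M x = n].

[S [U if cond then [M x = n] else [U if cond then [S [M x = n]]]]]

S
U
if cond then M else U
if cond then x = n else U
if cond then x = n else if cond then S
if cond then x = n else if cond then M
if cond then x = n else if cond then x = n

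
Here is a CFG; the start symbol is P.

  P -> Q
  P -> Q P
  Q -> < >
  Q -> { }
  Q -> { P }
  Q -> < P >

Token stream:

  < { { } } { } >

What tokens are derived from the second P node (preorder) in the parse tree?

[P [Q < [P [Q { [P [Q { }]] }] [P [Q { }]]] >]]

{ { } } { }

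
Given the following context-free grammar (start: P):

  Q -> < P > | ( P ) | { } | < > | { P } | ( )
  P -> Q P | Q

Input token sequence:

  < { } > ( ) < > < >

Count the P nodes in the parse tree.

[P [Q < [P [Q { }]] >] [P [Q ( )] [P [Q < >] [P [Q < >]]]]]

5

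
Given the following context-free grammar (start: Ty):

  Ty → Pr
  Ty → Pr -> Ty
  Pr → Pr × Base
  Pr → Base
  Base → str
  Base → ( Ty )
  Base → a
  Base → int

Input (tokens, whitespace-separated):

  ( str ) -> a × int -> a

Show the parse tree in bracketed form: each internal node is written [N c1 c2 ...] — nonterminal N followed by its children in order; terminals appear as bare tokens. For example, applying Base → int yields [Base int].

[Ty [Pr [Base ( [Ty [Pr [Base str]]] )]] -> [Ty [Pr [Pr [Base a]] × [Base int]] -> [Ty [Pr [Base a]]]]]

Ty
Pr -> Ty
Base -> Ty
( Ty ) -> Ty
( Pr ) -> Ty
( Base ) -> Ty
( str ) -> Ty
( str ) -> Pr -> Ty
( str ) -> Pr × Base -> Ty
( str ) -> Base × Base -> Ty
( str ) -> a × Base -> Ty
( str ) -> a × int -> Ty
( str ) -> a × int -> Pr
( str ) -> a × int -> Base
( str ) -> a × int -> a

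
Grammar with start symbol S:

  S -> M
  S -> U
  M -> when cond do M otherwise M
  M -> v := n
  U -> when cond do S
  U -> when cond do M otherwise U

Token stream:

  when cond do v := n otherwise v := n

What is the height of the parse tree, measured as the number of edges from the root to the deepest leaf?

[S [M when cond do [M v := n] otherwise [M v := n]]]

3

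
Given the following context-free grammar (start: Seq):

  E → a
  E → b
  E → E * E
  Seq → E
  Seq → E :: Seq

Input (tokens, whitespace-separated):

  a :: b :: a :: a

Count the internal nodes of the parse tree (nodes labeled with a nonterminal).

[Seq [E a] :: [Seq [E b] :: [Seq [E a] :: [Seq [E a]]]]]

8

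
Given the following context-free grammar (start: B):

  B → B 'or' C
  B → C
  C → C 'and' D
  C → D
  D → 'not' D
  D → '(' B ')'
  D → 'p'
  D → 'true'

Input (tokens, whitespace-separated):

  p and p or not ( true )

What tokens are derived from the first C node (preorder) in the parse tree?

[B [B [C [C [D p]] and [D p]]] or [C [D not [D ( [B [C [D true]]] )]]]]

p and p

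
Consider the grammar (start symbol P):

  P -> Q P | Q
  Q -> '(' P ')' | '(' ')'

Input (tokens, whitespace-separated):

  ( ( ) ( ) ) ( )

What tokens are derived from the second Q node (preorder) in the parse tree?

( )

[P [Q ( [P [Q ( )] [P [Q ( )]]] )] [P [Q ( )]]]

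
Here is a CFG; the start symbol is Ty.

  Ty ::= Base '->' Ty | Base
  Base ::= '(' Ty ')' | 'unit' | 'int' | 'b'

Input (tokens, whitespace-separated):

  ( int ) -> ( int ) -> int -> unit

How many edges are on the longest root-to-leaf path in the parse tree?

[Ty [Base ( [Ty [Base int]] )] -> [Ty [Base ( [Ty [Base int]] )] -> [Ty [Base int] -> [Ty [Base unit]]]]]

5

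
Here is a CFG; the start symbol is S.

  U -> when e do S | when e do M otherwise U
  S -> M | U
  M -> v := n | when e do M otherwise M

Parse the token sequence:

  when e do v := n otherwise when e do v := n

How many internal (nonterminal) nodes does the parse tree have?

[S [U when e do [M v := n] otherwise [U when e do [S [M v := n]]]]]

6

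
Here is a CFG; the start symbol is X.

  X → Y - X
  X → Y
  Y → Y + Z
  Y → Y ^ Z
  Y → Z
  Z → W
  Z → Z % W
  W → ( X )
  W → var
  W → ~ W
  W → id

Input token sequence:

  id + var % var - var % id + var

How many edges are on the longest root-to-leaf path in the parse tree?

[X [Y [Y [Z [W id]]] + [Z [Z [W var]] % [W var]]] - [X [Y [Y [Z [Z [W var]] % [W id]]] + [Z [W var]]]]]

7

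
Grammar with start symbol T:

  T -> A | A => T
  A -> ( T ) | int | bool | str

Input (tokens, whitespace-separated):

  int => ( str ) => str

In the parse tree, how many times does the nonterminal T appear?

4

[T [A int] => [T [A ( [T [A str]] )] => [T [A str]]]]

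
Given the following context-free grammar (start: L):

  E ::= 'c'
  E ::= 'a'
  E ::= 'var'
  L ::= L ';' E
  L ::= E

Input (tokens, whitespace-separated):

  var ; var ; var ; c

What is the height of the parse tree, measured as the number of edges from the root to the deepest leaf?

5

[L [L [L [L [E var]] ; [E var]] ; [E var]] ; [E c]]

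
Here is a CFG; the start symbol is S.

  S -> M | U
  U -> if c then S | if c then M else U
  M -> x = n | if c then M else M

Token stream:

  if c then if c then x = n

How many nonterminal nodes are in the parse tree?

6

[S [U if c then [S [U if c then [S [M x = n]]]]]]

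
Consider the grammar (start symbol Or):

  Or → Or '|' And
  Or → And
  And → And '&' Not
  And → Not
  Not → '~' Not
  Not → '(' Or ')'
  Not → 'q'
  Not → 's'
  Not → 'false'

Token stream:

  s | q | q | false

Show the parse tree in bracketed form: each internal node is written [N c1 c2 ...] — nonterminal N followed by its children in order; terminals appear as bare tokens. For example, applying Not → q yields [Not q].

Or
Or | And
Or | And | And
Or | And | And | And
And | And | And | And
Not | And | And | And
s | And | And | And
s | Not | And | And
s | q | And | And
s | q | Not | And
s | q | q | And
s | q | q | Not
s | q | q | false

[Or [Or [Or [Or [And [Not s]]] | [And [Not q]]] | [And [Not q]]] | [And [Not false]]]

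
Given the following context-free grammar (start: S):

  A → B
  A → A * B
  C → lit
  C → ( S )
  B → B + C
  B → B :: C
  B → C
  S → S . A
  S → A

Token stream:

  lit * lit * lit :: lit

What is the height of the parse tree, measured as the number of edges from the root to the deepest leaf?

6

[S [A [A [A [B [C lit]]] * [B [C lit]]] * [B [B [C lit]] :: [C lit]]]]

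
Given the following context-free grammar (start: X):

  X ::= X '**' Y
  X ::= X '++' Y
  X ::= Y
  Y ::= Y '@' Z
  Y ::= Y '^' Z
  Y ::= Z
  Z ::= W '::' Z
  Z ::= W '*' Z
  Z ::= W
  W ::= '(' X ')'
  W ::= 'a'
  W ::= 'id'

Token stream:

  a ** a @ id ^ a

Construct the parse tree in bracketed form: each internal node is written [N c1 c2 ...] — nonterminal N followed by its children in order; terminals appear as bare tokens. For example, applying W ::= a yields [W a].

[X [X [Y [Z [W a]]]] ** [Y [Y [Y [Z [W a]]] @ [Z [W id]]] ^ [Z [W a]]]]

X
X ** Y
Y ** Y
Z ** Y
W ** Y
a ** Y
a ** Y ^ Z
a ** Y @ Z ^ Z
a ** Z @ Z ^ Z
a ** W @ Z ^ Z
a ** a @ Z ^ Z
a ** a @ W ^ Z
a ** a @ id ^ Z
a ** a @ id ^ W
a ** a @ id ^ a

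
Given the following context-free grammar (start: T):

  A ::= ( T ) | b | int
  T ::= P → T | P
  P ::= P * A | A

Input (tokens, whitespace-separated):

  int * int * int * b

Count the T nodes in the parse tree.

[T [P [P [P [P [A int]] * [A int]] * [A int]] * [A b]]]

1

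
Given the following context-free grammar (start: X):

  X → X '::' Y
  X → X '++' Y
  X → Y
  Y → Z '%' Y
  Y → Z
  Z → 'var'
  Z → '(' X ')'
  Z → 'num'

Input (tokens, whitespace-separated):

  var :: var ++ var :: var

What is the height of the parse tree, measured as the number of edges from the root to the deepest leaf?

[X [X [X [X [Y [Z var]]] :: [Y [Z var]]] ++ [Y [Z var]]] :: [Y [Z var]]]

6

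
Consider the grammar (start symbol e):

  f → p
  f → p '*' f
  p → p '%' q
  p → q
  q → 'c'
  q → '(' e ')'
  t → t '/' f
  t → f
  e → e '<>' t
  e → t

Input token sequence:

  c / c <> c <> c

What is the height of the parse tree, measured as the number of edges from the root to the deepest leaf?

[e [e [e [t [t [f [p [q c]]]] / [f [p [q c]]]]] <> [t [f [p [q c]]]]] <> [t [f [p [q c]]]]]

8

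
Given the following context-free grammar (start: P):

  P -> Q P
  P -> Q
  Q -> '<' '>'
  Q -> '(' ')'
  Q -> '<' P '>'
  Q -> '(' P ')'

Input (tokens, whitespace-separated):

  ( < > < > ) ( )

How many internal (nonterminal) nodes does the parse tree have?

[P [Q ( [P [Q < >] [P [Q < >]]] )] [P [Q ( )]]]

8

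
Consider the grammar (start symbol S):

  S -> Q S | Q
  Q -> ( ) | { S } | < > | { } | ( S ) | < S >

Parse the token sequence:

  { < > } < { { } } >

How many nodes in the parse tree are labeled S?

5

[S [Q { [S [Q < >]] }] [S [Q < [S [Q { [S [Q { }]] }]] >]]]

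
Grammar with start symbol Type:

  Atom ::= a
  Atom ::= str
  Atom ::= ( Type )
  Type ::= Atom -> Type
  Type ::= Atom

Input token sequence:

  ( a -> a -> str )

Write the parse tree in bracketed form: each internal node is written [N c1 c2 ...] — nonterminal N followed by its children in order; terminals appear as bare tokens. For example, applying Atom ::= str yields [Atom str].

[Type [Atom ( [Type [Atom a] -> [Type [Atom a] -> [Type [Atom str]]]] )]]

Type
Atom
( Type )
( Atom -> Type )
( a -> Type )
( a -> Atom -> Type )
( a -> a -> Type )
( a -> a -> Atom )
( a -> a -> str )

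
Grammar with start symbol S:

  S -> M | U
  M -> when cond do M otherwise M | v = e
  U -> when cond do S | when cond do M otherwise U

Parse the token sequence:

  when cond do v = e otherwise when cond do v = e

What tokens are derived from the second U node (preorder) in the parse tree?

[S [U when cond do [M v = e] otherwise [U when cond do [S [M v = e]]]]]

when cond do v = e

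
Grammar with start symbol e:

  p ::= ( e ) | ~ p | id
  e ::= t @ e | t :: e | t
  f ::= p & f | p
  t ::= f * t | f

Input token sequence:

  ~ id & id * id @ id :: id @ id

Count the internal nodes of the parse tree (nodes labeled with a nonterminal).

22

[e [t [f [p ~ [p id]] & [f [p id]]] * [t [f [p id]]]] @ [e [t [f [p id]]] :: [e [t [f [p id]]] @ [e [t [f [p id]]]]]]]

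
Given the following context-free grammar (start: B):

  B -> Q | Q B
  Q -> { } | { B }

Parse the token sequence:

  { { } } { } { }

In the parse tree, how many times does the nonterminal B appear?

[B [Q { [B [Q { }]] }] [B [Q { }] [B [Q { }]]]]

4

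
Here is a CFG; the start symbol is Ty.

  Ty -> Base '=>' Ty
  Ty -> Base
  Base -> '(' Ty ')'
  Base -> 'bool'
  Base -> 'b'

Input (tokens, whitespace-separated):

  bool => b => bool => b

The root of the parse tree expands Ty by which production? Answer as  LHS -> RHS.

[Ty [Base bool] => [Ty [Base b] => [Ty [Base bool] => [Ty [Base b]]]]]

Ty -> Base '=>' Ty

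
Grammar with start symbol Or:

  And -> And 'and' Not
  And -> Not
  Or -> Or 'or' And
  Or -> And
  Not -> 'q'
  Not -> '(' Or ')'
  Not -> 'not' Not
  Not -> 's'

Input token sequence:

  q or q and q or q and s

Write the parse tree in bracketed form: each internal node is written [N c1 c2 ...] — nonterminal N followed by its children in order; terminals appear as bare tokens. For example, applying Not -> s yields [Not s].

[Or [Or [Or [And [Not q]]] or [And [And [Not q]] and [Not q]]] or [And [And [Not q]] and [Not s]]]

Or
Or or And
Or or And or And
And or And or And
Not or And or And
q or And or And
q or And and Not or And
q or Not and Not or And
q or q and Not or And
q or q and q or And
q or q and q or And and Not
q or q and q or Not and Not
q or q and q or q and Not
q or q and q or q and s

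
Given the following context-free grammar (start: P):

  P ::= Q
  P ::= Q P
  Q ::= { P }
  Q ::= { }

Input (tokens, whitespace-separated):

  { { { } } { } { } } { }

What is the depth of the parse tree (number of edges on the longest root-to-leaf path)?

6

[P [Q { [P [Q { [P [Q { }]] }] [P [Q { }] [P [Q { }]]]] }] [P [Q { }]]]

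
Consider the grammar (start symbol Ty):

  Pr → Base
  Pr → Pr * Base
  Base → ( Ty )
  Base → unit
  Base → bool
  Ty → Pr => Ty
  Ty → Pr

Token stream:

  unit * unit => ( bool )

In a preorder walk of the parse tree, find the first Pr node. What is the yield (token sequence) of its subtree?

[Ty [Pr [Pr [Base unit]] * [Base unit]] => [Ty [Pr [Base ( [Ty [Pr [Base bool]]] )]]]]

unit * unit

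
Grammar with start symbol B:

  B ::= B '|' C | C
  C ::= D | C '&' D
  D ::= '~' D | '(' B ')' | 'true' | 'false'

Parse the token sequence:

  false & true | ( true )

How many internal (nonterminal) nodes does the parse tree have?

[B [B [C [C [D false]] & [D true]]] | [C [D ( [B [C [D true]]] )]]]

11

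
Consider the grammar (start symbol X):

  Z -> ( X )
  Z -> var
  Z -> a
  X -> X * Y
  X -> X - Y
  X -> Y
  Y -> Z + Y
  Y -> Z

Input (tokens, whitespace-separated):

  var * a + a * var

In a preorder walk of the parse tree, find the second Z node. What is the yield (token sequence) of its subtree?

a

[X [X [X [Y [Z var]]] * [Y [Z a] + [Y [Z a]]]] * [Y [Z var]]]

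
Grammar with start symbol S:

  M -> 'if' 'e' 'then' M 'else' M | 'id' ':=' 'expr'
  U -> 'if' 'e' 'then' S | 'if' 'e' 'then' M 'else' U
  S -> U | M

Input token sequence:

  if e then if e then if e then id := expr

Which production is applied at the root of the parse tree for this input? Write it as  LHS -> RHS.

[S [U if e then [S [U if e then [S [U if e then [S [M id := expr]]]]]]]]

S -> U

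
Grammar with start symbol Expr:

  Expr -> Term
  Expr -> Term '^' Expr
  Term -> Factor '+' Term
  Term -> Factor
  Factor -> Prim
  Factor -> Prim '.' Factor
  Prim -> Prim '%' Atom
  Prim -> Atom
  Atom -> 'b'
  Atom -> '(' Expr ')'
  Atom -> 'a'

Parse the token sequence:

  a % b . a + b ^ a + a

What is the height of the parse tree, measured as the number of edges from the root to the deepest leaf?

7

[Expr [Term [Factor [Prim [Prim [Atom a]] % [Atom b]] . [Factor [Prim [Atom a]]]] + [Term [Factor [Prim [Atom b]]]]] ^ [Expr [Term [Factor [Prim [Atom a]]] + [Term [Factor [Prim [Atom a]]]]]]]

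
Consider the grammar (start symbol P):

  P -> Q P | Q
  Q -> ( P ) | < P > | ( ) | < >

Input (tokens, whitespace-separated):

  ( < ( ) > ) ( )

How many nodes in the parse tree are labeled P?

4

[P [Q ( [P [Q < [P [Q ( )]] >]] )] [P [Q ( )]]]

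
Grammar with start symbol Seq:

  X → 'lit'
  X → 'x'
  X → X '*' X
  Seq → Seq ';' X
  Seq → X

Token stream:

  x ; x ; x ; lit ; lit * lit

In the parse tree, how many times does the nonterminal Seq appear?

5

[Seq [Seq [Seq [Seq [Seq [X x]] ; [X x]] ; [X x]] ; [X lit]] ; [X [X lit] * [X lit]]]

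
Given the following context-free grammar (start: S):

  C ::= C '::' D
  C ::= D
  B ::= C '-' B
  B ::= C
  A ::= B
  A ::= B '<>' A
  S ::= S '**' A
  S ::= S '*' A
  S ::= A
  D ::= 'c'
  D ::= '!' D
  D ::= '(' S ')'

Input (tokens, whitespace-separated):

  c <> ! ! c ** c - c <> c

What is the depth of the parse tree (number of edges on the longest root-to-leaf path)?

9

[S [S [A [B [C [D c]]] <> [A [B [C [D ! [D ! [D c]]]]]]]] ** [A [B [C [D c]] - [B [C [D c]]]] <> [A [B [C [D c]]]]]]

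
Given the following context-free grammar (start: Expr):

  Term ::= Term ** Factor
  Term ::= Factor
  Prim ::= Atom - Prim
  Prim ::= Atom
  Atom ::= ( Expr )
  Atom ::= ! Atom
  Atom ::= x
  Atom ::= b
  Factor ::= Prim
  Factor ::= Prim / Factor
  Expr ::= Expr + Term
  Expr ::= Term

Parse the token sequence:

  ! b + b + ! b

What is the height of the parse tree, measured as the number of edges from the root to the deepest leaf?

[Expr [Expr [Expr [Term [Factor [Prim [Atom ! [Atom b]]]]]] + [Term [Factor [Prim [Atom b]]]]] + [Term [Factor [Prim [Atom ! [Atom b]]]]]]

8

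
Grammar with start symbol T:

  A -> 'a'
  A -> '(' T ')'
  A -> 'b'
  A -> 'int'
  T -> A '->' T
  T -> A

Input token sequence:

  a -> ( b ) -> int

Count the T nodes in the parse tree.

[T [A a] -> [T [A ( [T [A b]] )] -> [T [A int]]]]

4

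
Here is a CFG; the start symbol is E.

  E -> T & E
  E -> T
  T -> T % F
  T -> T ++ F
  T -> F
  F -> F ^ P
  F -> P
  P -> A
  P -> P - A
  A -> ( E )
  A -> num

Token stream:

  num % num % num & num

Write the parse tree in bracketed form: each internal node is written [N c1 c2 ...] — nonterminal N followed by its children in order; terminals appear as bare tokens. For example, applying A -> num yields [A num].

[E [T [T [T [F [P [A num]]]] % [F [P [A num]]]] % [F [P [A num]]]] & [E [T [F [P [A num]]]]]]

E
T & E
T % F & E
T % F % F & E
F % F % F & E
P % F % F & E
A % F % F & E
num % F % F & E
num % P % F & E
num % A % F & E
num % num % F & E
num % num % P & E
num % num % A & E
num % num % num & E
num % num % num & T
num % num % num & F
num % num % num & P
num % num % num & A
num % num % num & num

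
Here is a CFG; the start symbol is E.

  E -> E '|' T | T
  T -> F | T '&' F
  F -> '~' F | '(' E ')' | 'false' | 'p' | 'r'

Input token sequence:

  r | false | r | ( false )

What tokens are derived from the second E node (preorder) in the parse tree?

r | false | r

[E [E [E [E [T [F r]]] | [T [F false]]] | [T [F r]]] | [T [F ( [E [T [F false]]] )]]]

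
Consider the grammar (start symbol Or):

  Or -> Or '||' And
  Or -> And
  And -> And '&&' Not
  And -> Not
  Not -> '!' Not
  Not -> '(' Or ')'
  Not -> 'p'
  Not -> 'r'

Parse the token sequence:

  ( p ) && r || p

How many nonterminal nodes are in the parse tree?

11

[Or [Or [And [And [Not ( [Or [And [Not p]]] )]] && [Not r]]] || [And [Not p]]]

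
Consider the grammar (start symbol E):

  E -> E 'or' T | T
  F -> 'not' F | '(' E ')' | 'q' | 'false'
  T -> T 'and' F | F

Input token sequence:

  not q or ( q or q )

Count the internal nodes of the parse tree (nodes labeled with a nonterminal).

[E [E [T [F not [F q]]]] or [T [F ( [E [E [T [F q]]] or [T [F q]]] )]]]

13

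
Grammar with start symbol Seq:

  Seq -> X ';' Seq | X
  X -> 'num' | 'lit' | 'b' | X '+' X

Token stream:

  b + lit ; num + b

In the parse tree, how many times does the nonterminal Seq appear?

2

[Seq [X [X b] + [X lit]] ; [Seq [X [X num] + [X b]]]]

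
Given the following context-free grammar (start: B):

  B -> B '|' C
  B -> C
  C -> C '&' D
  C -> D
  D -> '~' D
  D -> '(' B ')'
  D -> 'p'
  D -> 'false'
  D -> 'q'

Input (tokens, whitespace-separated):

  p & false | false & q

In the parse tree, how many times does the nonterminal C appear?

[B [B [C [C [D p]] & [D false]]] | [C [C [D false]] & [D q]]]

4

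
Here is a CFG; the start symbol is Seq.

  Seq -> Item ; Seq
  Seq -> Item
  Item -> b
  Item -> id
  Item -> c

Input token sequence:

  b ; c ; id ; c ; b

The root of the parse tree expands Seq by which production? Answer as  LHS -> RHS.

Seq -> Item ; Seq

[Seq [Item b] ; [Seq [Item c] ; [Seq [Item id] ; [Seq [Item c] ; [Seq [Item b]]]]]]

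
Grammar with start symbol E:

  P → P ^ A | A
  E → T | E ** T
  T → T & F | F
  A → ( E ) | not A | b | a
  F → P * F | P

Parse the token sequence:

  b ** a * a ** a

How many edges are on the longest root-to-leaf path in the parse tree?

7

[E [E [E [T [F [P [A b]]]]] ** [T [F [P [A a]] * [F [P [A a]]]]]] ** [T [F [P [A a]]]]]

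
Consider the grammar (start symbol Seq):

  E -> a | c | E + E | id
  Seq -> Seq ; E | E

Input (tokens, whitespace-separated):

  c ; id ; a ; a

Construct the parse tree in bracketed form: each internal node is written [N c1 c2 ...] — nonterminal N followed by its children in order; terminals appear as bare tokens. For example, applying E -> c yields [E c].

Seq
Seq ; E
Seq ; E ; E
Seq ; E ; E ; E
E ; E ; E ; E
c ; E ; E ; E
c ; id ; E ; E
c ; id ; a ; E
c ; id ; a ; a

[Seq [Seq [Seq [Seq [E c]] ; [E id]] ; [E a]] ; [E a]]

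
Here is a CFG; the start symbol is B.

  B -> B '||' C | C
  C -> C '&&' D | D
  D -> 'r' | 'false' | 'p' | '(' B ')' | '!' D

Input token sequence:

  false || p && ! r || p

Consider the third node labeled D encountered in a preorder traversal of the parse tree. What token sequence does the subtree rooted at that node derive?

! r

[B [B [B [C [D false]]] || [C [C [D p]] && [D ! [D r]]]] || [C [D p]]]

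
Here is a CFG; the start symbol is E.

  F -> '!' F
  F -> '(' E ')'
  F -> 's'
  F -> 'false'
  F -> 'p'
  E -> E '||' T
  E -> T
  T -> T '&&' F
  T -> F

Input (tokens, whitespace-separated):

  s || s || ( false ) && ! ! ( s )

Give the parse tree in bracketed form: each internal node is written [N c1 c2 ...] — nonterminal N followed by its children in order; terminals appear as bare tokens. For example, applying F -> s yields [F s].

[E [E [E [T [F s]]] || [T [F s]]] || [T [T [F ( [E [T [F false]]] )]] && [F ! [F ! [F ( [E [T [F s]]] )]]]]]

E
E || T
E || T || T
T || T || T
F || T || T
s || T || T
s || F || T
s || s || T
s || s || T && F
s || s || F && F
s || s || ( E ) && F
s || s || ( T ) && F
s || s || ( F ) && F
s || s || ( false ) && F
s || s || ( false ) && ! F
s || s || ( false ) && ! ! F
s || s || ( false ) && ! ! ( E )
s || s || ( false ) && ! ! ( T )
s || s || ( false ) && ! ! ( F )
s || s || ( false ) && ! ! ( s )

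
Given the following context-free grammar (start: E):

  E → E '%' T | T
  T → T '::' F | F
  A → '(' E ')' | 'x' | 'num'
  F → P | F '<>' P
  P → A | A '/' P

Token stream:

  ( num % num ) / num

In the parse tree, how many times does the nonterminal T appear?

3

[E [T [F [P [A ( [E [E [T [F [P [A num]]]]] % [T [F [P [A num]]]]] )] / [P [A num]]]]]]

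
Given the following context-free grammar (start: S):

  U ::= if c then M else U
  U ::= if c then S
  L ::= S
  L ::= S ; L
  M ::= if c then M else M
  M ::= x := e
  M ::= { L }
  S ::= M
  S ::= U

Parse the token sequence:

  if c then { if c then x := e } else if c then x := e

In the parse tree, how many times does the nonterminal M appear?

[S [U if c then [M { [L [S [U if c then [S [M x := e]]]]] }] else [U if c then [S [M x := e]]]]]

3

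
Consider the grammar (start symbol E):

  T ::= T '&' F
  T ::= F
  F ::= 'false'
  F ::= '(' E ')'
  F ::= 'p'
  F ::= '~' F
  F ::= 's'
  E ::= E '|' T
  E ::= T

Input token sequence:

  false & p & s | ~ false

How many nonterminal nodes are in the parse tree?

[E [E [T [T [T [F false]] & [F p]] & [F s]]] | [T [F ~ [F false]]]]

11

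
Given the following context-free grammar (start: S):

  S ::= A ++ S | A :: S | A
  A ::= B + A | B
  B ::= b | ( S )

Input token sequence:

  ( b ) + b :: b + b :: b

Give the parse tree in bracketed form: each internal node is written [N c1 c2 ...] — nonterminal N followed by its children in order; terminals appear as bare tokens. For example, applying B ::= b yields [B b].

[S [A [B ( [S [A [B b]]] )] + [A [B b]]] :: [S [A [B b] + [A [B b]]] :: [S [A [B b]]]]]

S
A :: S
B + A :: S
( S ) + A :: S
( A ) + A :: S
( B ) + A :: S
( b ) + A :: S
( b ) + B :: S
( b ) + b :: S
( b ) + b :: A :: S
( b ) + b :: B + A :: S
( b ) + b :: b + A :: S
( b ) + b :: b + B :: S
( b ) + b :: b + b :: S
( b ) + b :: b + b :: A
( b ) + b :: b + b :: B
( b ) + b :: b + b :: b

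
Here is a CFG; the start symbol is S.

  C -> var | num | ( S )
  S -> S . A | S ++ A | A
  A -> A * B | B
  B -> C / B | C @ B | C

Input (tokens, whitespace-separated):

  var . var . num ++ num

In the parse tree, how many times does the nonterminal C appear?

[S [S [S [S [A [B [C var]]]] . [A [B [C var]]]] . [A [B [C num]]]] ++ [A [B [C num]]]]

4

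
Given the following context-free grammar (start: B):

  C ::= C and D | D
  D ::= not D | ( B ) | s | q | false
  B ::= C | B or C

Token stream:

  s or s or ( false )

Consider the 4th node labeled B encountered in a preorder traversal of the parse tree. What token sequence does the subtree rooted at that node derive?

false

[B [B [B [C [D s]]] or [C [D s]]] or [C [D ( [B [C [D false]]] )]]]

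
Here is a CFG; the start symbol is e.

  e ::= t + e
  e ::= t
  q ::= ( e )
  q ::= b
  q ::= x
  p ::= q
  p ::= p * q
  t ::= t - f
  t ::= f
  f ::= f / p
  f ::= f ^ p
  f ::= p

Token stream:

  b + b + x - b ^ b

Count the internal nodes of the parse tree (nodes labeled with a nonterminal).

22

[e [t [f [p [q b]]]] + [e [t [f [p [q b]]]] + [e [t [t [f [p [q x]]]] - [f [f [p [q b]]] ^ [p [q b]]]]]]]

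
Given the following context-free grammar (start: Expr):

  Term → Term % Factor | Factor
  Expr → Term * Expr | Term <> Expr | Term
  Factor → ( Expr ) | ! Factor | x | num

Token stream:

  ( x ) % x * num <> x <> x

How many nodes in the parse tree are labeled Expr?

[Expr [Term [Term [Factor ( [Expr [Term [Factor x]]] )]] % [Factor x]] * [Expr [Term [Factor num]] <> [Expr [Term [Factor x]] <> [Expr [Term [Factor x]]]]]]

5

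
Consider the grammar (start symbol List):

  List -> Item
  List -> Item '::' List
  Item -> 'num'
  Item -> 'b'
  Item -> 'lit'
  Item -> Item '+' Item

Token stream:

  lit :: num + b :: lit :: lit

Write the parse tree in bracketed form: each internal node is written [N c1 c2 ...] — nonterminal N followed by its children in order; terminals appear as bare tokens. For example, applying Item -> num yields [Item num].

[List [Item lit] :: [List [Item [Item num] + [Item b]] :: [List [Item lit] :: [List [Item lit]]]]]

List
Item :: List
lit :: List
lit :: Item :: List
lit :: Item + Item :: List
lit :: num + Item :: List
lit :: num + b :: List
lit :: num + b :: Item :: List
lit :: num + b :: lit :: List
lit :: num + b :: lit :: Item
lit :: num + b :: lit :: lit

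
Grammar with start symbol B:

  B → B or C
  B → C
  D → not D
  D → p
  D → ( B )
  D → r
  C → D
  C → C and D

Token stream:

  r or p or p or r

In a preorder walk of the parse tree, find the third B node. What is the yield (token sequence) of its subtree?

[B [B [B [B [C [D r]]] or [C [D p]]] or [C [D p]]] or [C [D r]]]

r or p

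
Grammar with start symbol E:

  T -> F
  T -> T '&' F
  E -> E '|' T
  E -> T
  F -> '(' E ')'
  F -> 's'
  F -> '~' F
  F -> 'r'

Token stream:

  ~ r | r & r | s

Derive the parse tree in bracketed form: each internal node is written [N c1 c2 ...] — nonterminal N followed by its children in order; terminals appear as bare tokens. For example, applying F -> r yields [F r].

[E [E [E [T [F ~ [F r]]]] | [T [T [F r]] & [F r]]] | [T [F s]]]

E
E | T
E | T | T
T | T | T
F | T | T
~ F | T | T
~ r | T | T
~ r | T & F | T
~ r | F & F | T
~ r | r & F | T
~ r | r & r | T
~ r | r & r | F
~ r | r & r | s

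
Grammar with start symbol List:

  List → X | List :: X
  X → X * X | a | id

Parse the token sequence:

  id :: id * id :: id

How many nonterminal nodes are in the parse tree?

[List [List [List [X id]] :: [X [X id] * [X id]]] :: [X id]]

8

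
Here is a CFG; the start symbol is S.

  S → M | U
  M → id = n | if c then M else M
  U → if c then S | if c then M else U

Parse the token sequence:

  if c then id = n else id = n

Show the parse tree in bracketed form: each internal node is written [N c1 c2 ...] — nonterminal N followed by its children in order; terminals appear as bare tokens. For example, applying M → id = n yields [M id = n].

S
M
if c then M else M
if c then id = n else M
if c then id = n else id = n

[S [M if c then [M id = n] else [M id = n]]]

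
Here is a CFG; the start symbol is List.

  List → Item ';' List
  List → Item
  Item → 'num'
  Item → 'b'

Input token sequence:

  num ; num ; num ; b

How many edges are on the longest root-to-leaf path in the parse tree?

5

[List [Item num] ; [List [Item num] ; [List [Item num] ; [List [Item b]]]]]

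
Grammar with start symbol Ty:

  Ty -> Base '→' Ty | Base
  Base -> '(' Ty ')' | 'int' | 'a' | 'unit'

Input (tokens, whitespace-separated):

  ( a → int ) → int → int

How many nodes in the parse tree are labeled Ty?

[Ty [Base ( [Ty [Base a] → [Ty [Base int]]] )] → [Ty [Base int] → [Ty [Base int]]]]

5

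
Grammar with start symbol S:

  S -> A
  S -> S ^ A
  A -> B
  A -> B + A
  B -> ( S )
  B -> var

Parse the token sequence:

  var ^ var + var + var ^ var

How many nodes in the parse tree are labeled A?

5

[S [S [S [A [B var]]] ^ [A [B var] + [A [B var] + [A [B var]]]]] ^ [A [B var]]]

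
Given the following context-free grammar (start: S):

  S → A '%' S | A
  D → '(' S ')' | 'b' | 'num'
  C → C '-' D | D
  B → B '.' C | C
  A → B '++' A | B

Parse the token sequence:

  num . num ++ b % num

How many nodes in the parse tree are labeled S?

[S [A [B [B [C [D num]]] . [C [D num]]] ++ [A [B [C [D b]]]]] % [S [A [B [C [D num]]]]]]

2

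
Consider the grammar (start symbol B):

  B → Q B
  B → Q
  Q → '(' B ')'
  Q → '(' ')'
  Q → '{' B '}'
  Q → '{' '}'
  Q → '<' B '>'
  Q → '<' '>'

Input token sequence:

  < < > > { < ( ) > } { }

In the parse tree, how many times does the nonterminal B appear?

[B [Q < [B [Q < >]] >] [B [Q { [B [Q < [B [Q ( )]] >]] }] [B [Q { }]]]]

6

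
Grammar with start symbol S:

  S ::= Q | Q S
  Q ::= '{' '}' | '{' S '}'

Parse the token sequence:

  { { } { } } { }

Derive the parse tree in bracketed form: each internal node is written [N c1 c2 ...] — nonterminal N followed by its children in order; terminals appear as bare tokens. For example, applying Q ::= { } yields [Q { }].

[S [Q { [S [Q { }] [S [Q { }]]] }] [S [Q { }]]]

S
Q S
{ S } S
{ Q S } S
{ { } S } S
{ { } Q } S
{ { } { } } S
{ { } { } } Q
{ { } { } } { }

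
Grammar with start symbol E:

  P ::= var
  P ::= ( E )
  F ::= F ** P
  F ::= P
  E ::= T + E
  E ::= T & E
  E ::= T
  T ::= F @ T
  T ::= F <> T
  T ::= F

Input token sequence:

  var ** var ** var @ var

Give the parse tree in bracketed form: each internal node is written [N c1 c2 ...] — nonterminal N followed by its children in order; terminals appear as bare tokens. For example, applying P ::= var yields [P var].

[E [T [F [F [F [P var]] ** [P var]] ** [P var]] @ [T [F [P var]]]]]

E
T
F @ T
F ** P @ T
F ** P ** P @ T
P ** P ** P @ T
var ** P ** P @ T
var ** var ** P @ T
var ** var ** var @ T
var ** var ** var @ F
var ** var ** var @ P
var ** var ** var @ var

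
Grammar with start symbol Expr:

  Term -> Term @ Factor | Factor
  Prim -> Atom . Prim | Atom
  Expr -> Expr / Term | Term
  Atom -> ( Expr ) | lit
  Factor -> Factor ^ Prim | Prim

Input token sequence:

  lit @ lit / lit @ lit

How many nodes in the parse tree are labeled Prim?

[Expr [Expr [Term [Term [Factor [Prim [Atom lit]]]] @ [Factor [Prim [Atom lit]]]]] / [Term [Term [Factor [Prim [Atom lit]]]] @ [Factor [Prim [Atom lit]]]]]

4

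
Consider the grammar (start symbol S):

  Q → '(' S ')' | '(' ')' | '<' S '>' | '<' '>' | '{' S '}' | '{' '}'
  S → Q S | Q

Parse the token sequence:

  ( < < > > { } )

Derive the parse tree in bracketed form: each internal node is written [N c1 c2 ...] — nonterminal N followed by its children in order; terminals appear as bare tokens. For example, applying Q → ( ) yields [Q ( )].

[S [Q ( [S [Q < [S [Q < >]] >] [S [Q { }]]] )]]

S
Q
( S )
( Q S )
( < S > S )
( < Q > S )
( < < > > S )
( < < > > Q )
( < < > > { } )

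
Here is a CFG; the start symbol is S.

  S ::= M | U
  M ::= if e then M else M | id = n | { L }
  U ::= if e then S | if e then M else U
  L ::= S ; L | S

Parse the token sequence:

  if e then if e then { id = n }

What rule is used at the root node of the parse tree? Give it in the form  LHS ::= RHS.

S ::= U

[S [U if e then [S [U if e then [S [M { [L [S [M id = n]]] }]]]]]]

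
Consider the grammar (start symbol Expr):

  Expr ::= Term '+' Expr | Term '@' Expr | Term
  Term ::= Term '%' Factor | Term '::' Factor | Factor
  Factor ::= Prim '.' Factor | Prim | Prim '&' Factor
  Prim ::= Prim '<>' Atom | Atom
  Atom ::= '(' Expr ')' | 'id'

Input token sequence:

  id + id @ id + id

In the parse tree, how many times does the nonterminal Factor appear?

4

[Expr [Term [Factor [Prim [Atom id]]]] + [Expr [Term [Factor [Prim [Atom id]]]] @ [Expr [Term [Factor [Prim [Atom id]]]] + [Expr [Term [Factor [Prim [Atom id]]]]]]]]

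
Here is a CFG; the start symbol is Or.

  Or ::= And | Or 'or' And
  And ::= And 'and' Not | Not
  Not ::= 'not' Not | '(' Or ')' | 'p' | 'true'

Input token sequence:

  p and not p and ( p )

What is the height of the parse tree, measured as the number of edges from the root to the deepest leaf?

6

[Or [And [And [And [Not p]] and [Not not [Not p]]] and [Not ( [Or [And [Not p]]] )]]]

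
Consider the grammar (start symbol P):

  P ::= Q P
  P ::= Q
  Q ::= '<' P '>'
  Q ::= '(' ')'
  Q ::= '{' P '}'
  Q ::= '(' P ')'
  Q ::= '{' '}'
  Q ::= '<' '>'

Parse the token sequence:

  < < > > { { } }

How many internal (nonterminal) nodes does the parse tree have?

[P [Q < [P [Q < >]] >] [P [Q { [P [Q { }]] }]]]

8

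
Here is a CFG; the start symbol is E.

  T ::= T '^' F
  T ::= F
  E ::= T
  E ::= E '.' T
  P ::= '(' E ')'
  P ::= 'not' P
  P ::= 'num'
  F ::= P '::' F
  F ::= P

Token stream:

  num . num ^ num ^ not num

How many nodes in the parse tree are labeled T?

4

[E [E [T [F [P num]]]] . [T [T [T [F [P num]]] ^ [F [P num]]] ^ [F [P not [P num]]]]]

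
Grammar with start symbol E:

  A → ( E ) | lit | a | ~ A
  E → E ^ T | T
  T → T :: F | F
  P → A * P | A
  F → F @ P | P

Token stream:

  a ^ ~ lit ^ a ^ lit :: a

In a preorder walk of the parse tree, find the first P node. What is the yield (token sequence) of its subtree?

a

[E [E [E [E [T [F [P [A a]]]]] ^ [T [F [P [A ~ [A lit]]]]]] ^ [T [F [P [A a]]]]] ^ [T [T [F [P [A lit]]]] :: [F [P [A a]]]]]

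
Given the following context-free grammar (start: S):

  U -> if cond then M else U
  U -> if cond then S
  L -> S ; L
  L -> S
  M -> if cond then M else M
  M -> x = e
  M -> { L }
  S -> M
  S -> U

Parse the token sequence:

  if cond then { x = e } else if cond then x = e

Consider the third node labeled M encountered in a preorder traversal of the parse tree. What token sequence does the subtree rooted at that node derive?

x = e

[S [U if cond then [M { [L [S [M x = e]]] }] else [U if cond then [S [M x = e]]]]]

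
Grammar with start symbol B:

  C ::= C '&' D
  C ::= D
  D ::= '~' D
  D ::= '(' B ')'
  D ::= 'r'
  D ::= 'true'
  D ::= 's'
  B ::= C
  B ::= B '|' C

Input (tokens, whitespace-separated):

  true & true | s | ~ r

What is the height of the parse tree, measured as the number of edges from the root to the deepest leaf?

[B [B [B [C [C [D true]] & [D true]]] | [C [D s]]] | [C [D ~ [D r]]]]

6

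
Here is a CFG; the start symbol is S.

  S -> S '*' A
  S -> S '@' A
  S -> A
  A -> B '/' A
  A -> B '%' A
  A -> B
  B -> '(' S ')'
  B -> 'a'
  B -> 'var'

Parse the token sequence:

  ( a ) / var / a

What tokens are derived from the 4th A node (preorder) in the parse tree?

[S [A [B ( [S [A [B a]]] )] / [A [B var] / [A [B a]]]]]

a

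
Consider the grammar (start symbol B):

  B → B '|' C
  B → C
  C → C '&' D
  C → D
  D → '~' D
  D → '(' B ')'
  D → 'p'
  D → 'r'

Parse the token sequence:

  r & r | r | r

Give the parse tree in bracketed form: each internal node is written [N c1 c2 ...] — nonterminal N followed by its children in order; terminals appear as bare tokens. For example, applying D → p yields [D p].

B
B | C
B | C | C
C | C | C
C & D | C | C
D & D | C | C
r & D | C | C
r & r | C | C
r & r | D | C
r & r | r | C
r & r | r | D
r & r | r | r

[B [B [B [C [C [D r]] & [D r]]] | [C [D r]]] | [C [D r]]]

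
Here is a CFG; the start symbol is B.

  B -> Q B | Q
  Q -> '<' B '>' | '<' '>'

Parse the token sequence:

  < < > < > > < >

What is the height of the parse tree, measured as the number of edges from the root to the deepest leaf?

5

[B [Q < [B [Q < >] [B [Q < >]]] >] [B [Q < >]]]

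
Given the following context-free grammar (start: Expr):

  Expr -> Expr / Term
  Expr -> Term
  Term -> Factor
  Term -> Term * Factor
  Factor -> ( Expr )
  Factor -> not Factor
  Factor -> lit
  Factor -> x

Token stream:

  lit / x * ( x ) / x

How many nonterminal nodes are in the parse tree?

14

[Expr [Expr [Expr [Term [Factor lit]]] / [Term [Term [Factor x]] * [Factor ( [Expr [Term [Factor x]]] )]]] / [Term [Factor x]]]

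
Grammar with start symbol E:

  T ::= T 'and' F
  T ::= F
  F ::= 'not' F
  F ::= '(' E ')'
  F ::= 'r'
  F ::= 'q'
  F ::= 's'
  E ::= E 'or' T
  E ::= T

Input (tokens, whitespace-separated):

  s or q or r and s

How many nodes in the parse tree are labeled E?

[E [E [E [T [F s]]] or [T [F q]]] or [T [T [F r]] and [F s]]]

3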